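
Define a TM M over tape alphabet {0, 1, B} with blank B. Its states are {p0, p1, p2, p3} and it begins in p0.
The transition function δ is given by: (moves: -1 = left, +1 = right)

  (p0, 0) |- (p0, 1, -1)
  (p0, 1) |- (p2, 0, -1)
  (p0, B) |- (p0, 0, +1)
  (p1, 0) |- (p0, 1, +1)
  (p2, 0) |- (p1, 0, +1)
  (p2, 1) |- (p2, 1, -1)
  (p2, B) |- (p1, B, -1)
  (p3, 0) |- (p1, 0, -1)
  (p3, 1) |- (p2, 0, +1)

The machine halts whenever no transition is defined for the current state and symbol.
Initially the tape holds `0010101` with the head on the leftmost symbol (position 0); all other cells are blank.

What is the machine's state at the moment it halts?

p0 | B[0]010101   read 0 → write 1, move -1, go to p0
p0 | [B]1010101   read B → write 0, move +1, go to p0
p0 | 0[1]010101   read 1 → write 0, move -1, go to p2
p2 | [0]0010101   read 0 → write 0, move +1, go to p1
p1 | 0[0]010101   read 0 → write 1, move +1, go to p0
p0 | 01[0]10101   read 0 → write 1, move -1, go to p0
p0 | 0[1]110101   read 1 → write 0, move -1, go to p2
p2 | [0]0110101   read 0 → write 0, move +1, go to p1
p1 | 0[0]110101   read 0 → write 1, move +1, go to p0
p0 | 01[1]10101   read 1 → write 0, move -1, go to p2
p2 | 0[1]010101   read 1 → write 1, move -1, go to p2
p2 | [0]1010101   read 0 → write 0, move +1, go to p1
p1 | 0[1]010101
No transition is defined for (p1, 1); M halts in state p1.

p1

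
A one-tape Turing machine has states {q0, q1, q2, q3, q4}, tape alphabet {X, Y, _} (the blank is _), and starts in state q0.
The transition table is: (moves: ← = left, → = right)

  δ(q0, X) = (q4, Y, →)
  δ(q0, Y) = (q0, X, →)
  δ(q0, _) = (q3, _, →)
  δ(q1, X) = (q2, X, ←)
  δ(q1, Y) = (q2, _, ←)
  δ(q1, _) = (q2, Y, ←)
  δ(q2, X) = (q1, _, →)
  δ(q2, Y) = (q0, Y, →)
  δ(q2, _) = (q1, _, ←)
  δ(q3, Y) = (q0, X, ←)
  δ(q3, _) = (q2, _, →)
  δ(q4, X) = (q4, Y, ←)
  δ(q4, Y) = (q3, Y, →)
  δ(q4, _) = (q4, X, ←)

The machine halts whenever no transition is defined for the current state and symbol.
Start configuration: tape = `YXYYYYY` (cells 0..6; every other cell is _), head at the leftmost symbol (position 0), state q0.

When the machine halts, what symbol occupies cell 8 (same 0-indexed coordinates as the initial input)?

q0 | [Y]XYYYYY____   read Y → write X, move →, go to q0
q0 | X[X]YYYYY____   read X → write Y, move →, go to q4
q4 | XY[Y]YYYY____   read Y → write Y, move →, go to q3
q3 | XYY[Y]YYY____   read Y → write X, move ←, go to q0
q0 | XY[Y]XYYY____   read Y → write X, move →, go to q0
q0 | XYX[X]YYY____   read X → write Y, move →, go to q4
q4 | XYXY[Y]YY____   read Y → write Y, move →, go to q3
q3 | XYXYY[Y]Y____   read Y → write X, move ←, go to q0
q0 | XYXY[Y]XY____   read Y → write X, move →, go to q0
q0 | XYXYX[X]Y____   read X → write Y, move →, go to q4
q4 | XYXYXY[Y]____   read Y → write Y, move →, go to q3
q3 | XYXYXYY[_]___   read _ → write _, move →, go to q2
q2 | XYXYXYY_[_]__   read _ → write _, move ←, go to q1
q1 | XYXYXYY[_]___   read _ → write Y, move ←, go to q2
q2 | XYXYXY[Y]Y___   read Y → write Y, move →, go to q0
q0 | XYXYXYY[Y]___   read Y → write X, move →, go to q0
q0 | XYXYXYYX[_]__   read _ → write _, move →, go to q3
q3 | XYXYXYYX_[_]_   read _ → write _, move →, go to q2
q2 | XYXYXYYX__[_]   read _ → write _, move ←, go to q1
q1 | XYXYXYYX_[_]_   read _ → write Y, move ←, go to q2
q2 | XYXYXYYX[_]Y_   read _ → write _, move ←, go to q1
q1 | XYXYXYY[X]_Y_   read X → write X, move ←, go to q2
q2 | XYXYXY[Y]X_Y_   read Y → write Y, move →, go to q0
q0 | XYXYXYY[X]_Y_   read X → write Y, move →, go to q4
q4 | XYXYXYYY[_]Y_   read _ → write X, move ←, go to q4
q4 | XYXYXYY[Y]XY_   read Y → write Y, move →, go to q3
q3 | XYXYXYYY[X]Y_
Cell 8 holds X when M halts.

X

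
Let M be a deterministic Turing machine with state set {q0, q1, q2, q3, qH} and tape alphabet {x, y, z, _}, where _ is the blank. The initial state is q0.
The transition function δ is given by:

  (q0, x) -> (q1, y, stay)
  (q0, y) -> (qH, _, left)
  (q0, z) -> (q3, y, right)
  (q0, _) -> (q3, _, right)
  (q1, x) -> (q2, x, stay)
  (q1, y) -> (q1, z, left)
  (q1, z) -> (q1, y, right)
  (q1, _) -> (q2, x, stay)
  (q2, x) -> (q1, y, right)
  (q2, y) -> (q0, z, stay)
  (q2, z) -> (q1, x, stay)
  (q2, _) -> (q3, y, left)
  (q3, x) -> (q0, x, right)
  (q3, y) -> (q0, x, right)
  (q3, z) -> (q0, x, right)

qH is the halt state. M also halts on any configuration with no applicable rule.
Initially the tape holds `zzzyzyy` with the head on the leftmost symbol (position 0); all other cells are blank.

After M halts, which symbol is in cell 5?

x

q0 | [z]zzyzyy   read z → write y, move right, go to q3
q3 | y[z]zyzyy   read z → write x, move right, go to q0
q0 | yx[z]yzyy   read z → write y, move right, go to q3
q3 | yxy[y]zyy   read y → write x, move right, go to q0
q0 | yxyx[z]yy   read z → write y, move right, go to q3
q3 | yxyxy[y]y   read y → write x, move right, go to q0
q0 | yxyxyx[y]   read y → write _, move left, go to qH
qH | yxyxy[x]_
Cell 5 holds x when M halts.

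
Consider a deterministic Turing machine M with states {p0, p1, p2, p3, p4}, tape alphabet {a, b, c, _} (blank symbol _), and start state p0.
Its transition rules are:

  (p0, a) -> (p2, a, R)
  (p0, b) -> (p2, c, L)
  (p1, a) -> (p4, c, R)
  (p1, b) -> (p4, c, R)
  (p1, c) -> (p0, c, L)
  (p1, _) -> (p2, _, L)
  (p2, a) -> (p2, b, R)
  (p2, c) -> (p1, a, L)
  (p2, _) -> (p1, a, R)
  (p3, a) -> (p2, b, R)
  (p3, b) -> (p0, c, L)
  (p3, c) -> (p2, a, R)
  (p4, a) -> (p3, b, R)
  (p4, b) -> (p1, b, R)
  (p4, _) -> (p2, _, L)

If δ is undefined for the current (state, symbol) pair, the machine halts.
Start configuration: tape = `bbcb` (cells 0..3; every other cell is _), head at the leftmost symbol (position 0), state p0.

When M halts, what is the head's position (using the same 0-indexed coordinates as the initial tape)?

0

p0 | ___[b]bcb   read b → write c, move L, go to p2
p2 | __[_]cbcb   read _ → write a, move R, go to p1
p1 | __a[c]bcb   read c → write c, move L, go to p0
p0 | __[a]cbcb   read a → write a, move R, go to p2
p2 | __a[c]bcb   read c → write a, move L, go to p1
p1 | __[a]abcb   read a → write c, move R, go to p4
p4 | __c[a]bcb   read a → write b, move R, go to p3
p3 | __cb[b]cb   read b → write c, move L, go to p0
p0 | __c[b]ccb   read b → write c, move L, go to p2
p2 | __[c]cccb   read c → write a, move L, go to p1
p1 | _[_]acccb   read _ → write _, move L, go to p2
p2 | [_]_acccb   read _ → write a, move R, go to p1
p1 | a[_]acccb   read _ → write _, move L, go to p2
p2 | [a]_acccb   read a → write b, move R, go to p2
p2 | b[_]acccb   read _ → write a, move R, go to p1
p1 | ba[a]cccb   read a → write c, move R, go to p4
p4 | bac[c]ccb
At halt the head is at cell 0.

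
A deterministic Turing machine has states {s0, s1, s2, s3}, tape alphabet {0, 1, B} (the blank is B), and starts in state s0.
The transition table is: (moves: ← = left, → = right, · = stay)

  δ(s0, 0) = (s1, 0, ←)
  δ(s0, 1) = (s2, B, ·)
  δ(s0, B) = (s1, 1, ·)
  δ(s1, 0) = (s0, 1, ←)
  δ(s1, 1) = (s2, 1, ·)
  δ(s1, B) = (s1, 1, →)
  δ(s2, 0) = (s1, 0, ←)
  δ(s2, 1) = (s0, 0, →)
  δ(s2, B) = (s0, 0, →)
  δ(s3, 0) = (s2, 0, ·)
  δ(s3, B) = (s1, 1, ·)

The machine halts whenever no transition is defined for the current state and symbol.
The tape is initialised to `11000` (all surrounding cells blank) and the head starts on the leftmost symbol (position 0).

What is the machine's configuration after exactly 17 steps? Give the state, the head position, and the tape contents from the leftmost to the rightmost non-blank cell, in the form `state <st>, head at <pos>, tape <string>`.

state s0, head at 0, tape 001000

s0 | B[1]1000   read 1 → write B, move ·, go to s2
s2 | B[B]1000   read B → write 0, move →, go to s0
s0 | B0[1]000   read 1 → write B, move ·, go to s2
s2 | B0[B]000   read B → write 0, move →, go to s0
s0 | B00[0]00   read 0 → write 0, move ←, go to s1
s1 | B0[0]000   read 0 → write 1, move ←, go to s0
s0 | B[0]1000   read 0 → write 0, move ←, go to s1
s1 | [B]01000   read B → write 1, move →, go to s1
s1 | 1[0]1000   read 0 → write 1, move ←, go to s0
s0 | [1]11000   read 1 → write B, move ·, go to s2
s2 | [B]11000   read B → write 0, move →, go to s0
s0 | 0[1]1000   read 1 → write B, move ·, go to s2
s2 | 0[B]1000   read B → write 0, move →, go to s0
s0 | 00[1]000   read 1 → write B, move ·, go to s2
s2 | 00[B]000   read B → write 0, move →, go to s0
s0 | 000[0]00   read 0 → write 0, move ←, go to s1
s1 | 00[0]000   read 0 → write 1, move ←, go to s0
s0 | 0[0]1000
After 17 steps: state s0, head at 0, tape 001000.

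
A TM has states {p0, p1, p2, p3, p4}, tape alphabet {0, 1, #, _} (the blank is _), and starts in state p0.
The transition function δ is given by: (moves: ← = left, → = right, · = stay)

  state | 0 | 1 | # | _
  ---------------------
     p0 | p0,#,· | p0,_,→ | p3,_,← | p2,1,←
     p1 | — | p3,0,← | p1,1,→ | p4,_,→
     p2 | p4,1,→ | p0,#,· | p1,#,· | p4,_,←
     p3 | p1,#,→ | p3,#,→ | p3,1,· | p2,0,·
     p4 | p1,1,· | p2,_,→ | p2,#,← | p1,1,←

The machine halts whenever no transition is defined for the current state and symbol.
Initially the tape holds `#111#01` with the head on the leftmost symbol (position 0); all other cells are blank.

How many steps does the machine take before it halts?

28

p0 | __[#]111#01   read # → write _, move ←, go to p3
p3 | _[_]_111#01   read _ → write 0, move ·, go to p2
p2 | _[0]_111#01   read 0 → write 1, move →, go to p4
p4 | _1[_]111#01   read _ → write 1, move ←, go to p1
p1 | _[1]1111#01   read 1 → write 0, move ←, go to p3
p3 | [_]01111#01   read _ → write 0, move ·, go to p2
p2 | [0]01111#01   read 0 → write 1, move →, go to p4
p4 | 1[0]1111#01   read 0 → write 1, move ·, go to p1
p1 | 1[1]1111#01   read 1 → write 0, move ←, go to p3
p3 | [1]01111#01   read 1 → write #, move →, go to p3
p3 | #[0]1111#01   read 0 → write #, move →, go to p1
p1 | ##[1]111#01   read 1 → write 0, move ←, go to p3
p3 | #[#]0111#01   read # → write 1, move ·, go to p3
p3 | #[1]0111#01   read 1 → write #, move →, go to p3
p3 | ##[0]111#01   read 0 → write #, move →, go to p1
p1 | ###[1]11#01   read 1 → write 0, move ←, go to p3
p3 | ##[#]011#01   read # → write 1, move ·, go to p3
p3 | ##[1]011#01   read 1 → write #, move →, go to p3
p3 | ###[0]11#01   read 0 → write #, move →, go to p1
p1 | ####[1]1#01   read 1 → write 0, move ←, go to p3
p3 | ###[#]01#01   read # → write 1, move ·, go to p3
p3 | ###[1]01#01   read 1 → write #, move →, go to p3
p3 | ####[0]1#01   read 0 → write #, move →, go to p1
p1 | #####[1]#01   read 1 → write 0, move ←, go to p3
p3 | ####[#]0#01   read # → write 1, move ·, go to p3
p3 | ####[1]0#01   read 1 → write #, move →, go to p3
p3 | #####[0]#01   read 0 → write #, move →, go to p1
p1 | ######[#]01   read # → write 1, move →, go to p1
p1 | ######1[0]1
M halts after 28 transitions.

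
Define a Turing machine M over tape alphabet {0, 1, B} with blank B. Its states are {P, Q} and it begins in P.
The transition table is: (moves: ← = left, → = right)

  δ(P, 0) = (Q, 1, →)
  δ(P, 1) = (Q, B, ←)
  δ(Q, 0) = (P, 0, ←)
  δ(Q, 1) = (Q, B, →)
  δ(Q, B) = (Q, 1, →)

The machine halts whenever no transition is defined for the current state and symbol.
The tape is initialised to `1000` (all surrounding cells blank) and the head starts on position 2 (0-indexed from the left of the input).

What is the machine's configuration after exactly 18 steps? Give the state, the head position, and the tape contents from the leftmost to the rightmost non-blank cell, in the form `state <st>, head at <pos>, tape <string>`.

P | B10[0]0   read 0 → write 1, move →, go to Q
Q | B101[0]   read 0 → write 0, move ←, go to P
P | B10[1]0   read 1 → write B, move ←, go to Q
Q | B1[0]B0   read 0 → write 0, move ←, go to P
P | B[1]0B0   read 1 → write B, move ←, go to Q
Q | [B]B0B0   read B → write 1, move →, go to Q
Q | 1[B]0B0   read B → write 1, move →, go to Q
Q | 11[0]B0   read 0 → write 0, move ←, go to P
P | 1[1]0B0   read 1 → write B, move ←, go to Q
Q | [1]B0B0   read 1 → write B, move →, go to Q
Q | B[B]0B0   read B → write 1, move →, go to Q
Q | B1[0]B0   read 0 → write 0, move ←, go to P
P | B[1]0B0   read 1 → write B, move ←, go to Q
Q | [B]B0B0   read B → write 1, move →, go to Q
Q | 1[B]0B0   read B → write 1, move →, go to Q
Q | 11[0]B0   read 0 → write 0, move ←, go to P
P | 1[1]0B0   read 1 → write B, move ←, go to Q
Q | [1]B0B0   read 1 → write B, move →, go to Q
Q | B[B]0B0
After 18 steps: state Q, head at 0, tape 0B0.

state Q, head at 0, tape 0B0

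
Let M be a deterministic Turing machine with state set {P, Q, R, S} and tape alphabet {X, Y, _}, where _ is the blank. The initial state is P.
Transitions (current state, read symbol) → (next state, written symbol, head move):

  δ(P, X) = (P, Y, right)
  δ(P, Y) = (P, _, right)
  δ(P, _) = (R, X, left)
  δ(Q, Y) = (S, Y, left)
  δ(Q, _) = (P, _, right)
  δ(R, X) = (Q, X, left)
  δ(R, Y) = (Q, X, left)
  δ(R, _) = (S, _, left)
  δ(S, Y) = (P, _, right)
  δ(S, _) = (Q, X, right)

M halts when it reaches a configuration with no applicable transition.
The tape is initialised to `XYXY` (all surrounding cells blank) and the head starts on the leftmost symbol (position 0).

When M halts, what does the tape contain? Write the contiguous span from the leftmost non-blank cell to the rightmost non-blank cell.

P | [X]YXY__   read X → write Y, move right, go to P
P | Y[Y]XY__   read Y → write _, move right, go to P
P | Y_[X]Y__   read X → write Y, move right, go to P
P | Y_Y[Y]__   read Y → write _, move right, go to P
P | Y_Y_[_]_   read _ → write X, move left, go to R
R | Y_Y[_]X_   read _ → write _, move left, go to S
S | Y_[Y]_X_   read Y → write _, move right, go to P
P | Y__[_]X_   read _ → write X, move left, go to R
R | Y_[_]XX_   read _ → write _, move left, go to S
S | Y[_]_XX_   read _ → write X, move right, go to Q
Q | YX[_]XX_   read _ → write _, move right, go to P
P | YX_[X]X_   read X → write Y, move right, go to P
P | YX_Y[X]_   read X → write Y, move right, go to P
P | YX_YY[_]   read _ → write X, move left, go to R
R | YX_Y[Y]X   read Y → write X, move left, go to Q
Q | YX_[Y]XX   read Y → write Y, move left, go to S
S | YX[_]YXX   read _ → write X, move right, go to Q
Q | YXX[Y]XX   read Y → write Y, move left, go to S
S | YX[X]YXX
The non-blank tape span at halt is YXXYXX.

YXXYXX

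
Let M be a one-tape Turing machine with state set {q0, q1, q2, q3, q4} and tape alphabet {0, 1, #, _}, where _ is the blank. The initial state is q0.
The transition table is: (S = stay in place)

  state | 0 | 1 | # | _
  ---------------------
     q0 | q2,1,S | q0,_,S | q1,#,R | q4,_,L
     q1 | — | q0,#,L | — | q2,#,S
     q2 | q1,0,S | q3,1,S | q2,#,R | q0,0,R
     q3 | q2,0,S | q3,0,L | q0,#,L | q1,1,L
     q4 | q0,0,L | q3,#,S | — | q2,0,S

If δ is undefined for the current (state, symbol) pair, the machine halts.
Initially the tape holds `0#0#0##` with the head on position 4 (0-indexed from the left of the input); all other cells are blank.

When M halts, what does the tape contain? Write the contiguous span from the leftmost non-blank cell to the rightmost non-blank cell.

0_#00#0#0##

state=q0 head=4 tape=____0#0#[0]##   (q0,0)→(q2,1,S)
state=q2 head=4 tape=____0#0#[1]##   (q2,1)→(q3,1,S)
state=q3 head=4 tape=____0#0#[1]##   (q3,1)→(q3,0,L)
state=q3 head=3 tape=____0#0[#]0##   (q3,#)→(q0,#,L)
state=q0 head=2 tape=____0#[0]#0##   (q0,0)→(q2,1,S)
state=q2 head=2 tape=____0#[1]#0##   (q2,1)→(q3,1,S)
state=q3 head=2 tape=____0#[1]#0##   (q3,1)→(q3,0,L)
state=q3 head=1 tape=____0[#]0#0##   (q3,#)→(q0,#,L)
state=q0 head=0 tape=____[0]#0#0##   (q0,0)→(q2,1,S)
state=q2 head=0 tape=____[1]#0#0##   (q2,1)→(q3,1,S)
state=q3 head=0 tape=____[1]#0#0##   (q3,1)→(q3,0,L)
state=q3 head=-1 tape=___[_]0#0#0##   (q3,_)→(q1,1,L)
state=q1 head=-2 tape=__[_]10#0#0##   (q1,_)→(q2,#,S)
state=q2 head=-2 tape=__[#]10#0#0##   (q2,#)→(q2,#,R)
state=q2 head=-1 tape=__#[1]0#0#0##   (q2,1)→(q3,1,S)
state=q3 head=-1 tape=__#[1]0#0#0##   (q3,1)→(q3,0,L)
state=q3 head=-2 tape=__[#]00#0#0##   (q3,#)→(q0,#,L)
state=q0 head=-3 tape=_[_]#00#0#0##   (q0,_)→(q4,_,L)
state=q4 head=-4 tape=[_]_#00#0#0##   (q4,_)→(q2,0,S)
state=q2 head=-4 tape=[0]_#00#0#0##   (q2,0)→(q1,0,S)
state=q1 head=-4 tape=[0]_#00#0#0##
The non-blank tape span at halt is 0_#00#0#0##.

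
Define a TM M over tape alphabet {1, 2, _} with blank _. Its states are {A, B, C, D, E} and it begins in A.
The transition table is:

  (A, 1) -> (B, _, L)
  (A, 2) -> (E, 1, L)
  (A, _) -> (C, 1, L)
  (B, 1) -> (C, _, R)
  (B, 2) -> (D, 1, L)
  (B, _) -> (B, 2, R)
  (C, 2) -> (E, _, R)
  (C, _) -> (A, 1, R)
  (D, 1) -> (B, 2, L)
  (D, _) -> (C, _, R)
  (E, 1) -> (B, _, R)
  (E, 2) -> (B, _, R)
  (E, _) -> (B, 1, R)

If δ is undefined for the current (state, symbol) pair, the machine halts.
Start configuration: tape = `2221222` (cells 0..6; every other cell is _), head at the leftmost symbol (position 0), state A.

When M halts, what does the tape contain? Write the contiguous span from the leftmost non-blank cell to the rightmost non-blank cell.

1______1

A | _[2]221222   read 2 → write 1, move L, go to E
E | [_]1221222   read _ → write 1, move R, go to B
B | 1[1]221222   read 1 → write _, move R, go to C
C | 1_[2]21222   read 2 → write _, move R, go to E
E | 1__[2]1222   read 2 → write _, move R, go to B
B | 1___[1]222   read 1 → write _, move R, go to C
C | 1____[2]22   read 2 → write _, move R, go to E
E | 1_____[2]2   read 2 → write _, move R, go to B
B | 1______[2]   read 2 → write 1, move L, go to D
D | 1_____[_]1   read _ → write _, move R, go to C
C | 1______[1]
The non-blank tape span at halt is 1______1.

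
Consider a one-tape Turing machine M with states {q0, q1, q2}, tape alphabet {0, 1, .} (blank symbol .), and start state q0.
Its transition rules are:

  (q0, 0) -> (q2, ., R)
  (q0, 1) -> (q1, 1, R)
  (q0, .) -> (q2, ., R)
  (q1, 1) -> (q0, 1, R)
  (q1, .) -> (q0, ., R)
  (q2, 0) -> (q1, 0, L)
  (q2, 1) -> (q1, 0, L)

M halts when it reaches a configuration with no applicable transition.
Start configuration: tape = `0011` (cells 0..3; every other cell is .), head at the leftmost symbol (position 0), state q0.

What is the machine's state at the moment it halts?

q2

state=q0 head=0 tape=[0]011.   (q0,0)→(q2,.,R)
state=q2 head=1 tape=.[0]11.   (q2,0)→(q1,0,L)
state=q1 head=0 tape=[.]011.   (q1,.)→(q0,.,R)
state=q0 head=1 tape=.[0]11.   (q0,0)→(q2,.,R)
state=q2 head=2 tape=..[1]1.   (q2,1)→(q1,0,L)
state=q1 head=1 tape=.[.]01.   (q1,.)→(q0,.,R)
state=q0 head=2 tape=..[0]1.   (q0,0)→(q2,.,R)
state=q2 head=3 tape=...[1].   (q2,1)→(q1,0,L)
state=q1 head=2 tape=..[.]0.   (q1,.)→(q0,.,R)
state=q0 head=3 tape=...[0].   (q0,0)→(q2,.,R)
state=q2 head=4 tape=....[.]
No transition is defined for (q2, .); M halts in state q2.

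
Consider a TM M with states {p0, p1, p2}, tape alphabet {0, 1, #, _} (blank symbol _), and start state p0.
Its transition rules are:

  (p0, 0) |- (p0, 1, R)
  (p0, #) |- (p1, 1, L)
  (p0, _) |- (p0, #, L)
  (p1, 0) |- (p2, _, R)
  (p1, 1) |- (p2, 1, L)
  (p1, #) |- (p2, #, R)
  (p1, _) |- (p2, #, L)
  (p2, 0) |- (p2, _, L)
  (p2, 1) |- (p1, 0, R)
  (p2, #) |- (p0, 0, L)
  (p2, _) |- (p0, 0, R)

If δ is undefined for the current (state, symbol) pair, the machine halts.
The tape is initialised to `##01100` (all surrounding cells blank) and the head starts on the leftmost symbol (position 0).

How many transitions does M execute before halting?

state=p0 head=0 tape=___[#]#01100   (p0,#)→(p1,1,L)
state=p1 head=-1 tape=__[_]1#01100   (p1,_)→(p2,#,L)
state=p2 head=-2 tape=_[_]#1#01100   (p2,_)→(p0,0,R)
state=p0 head=-1 tape=_0[#]1#01100   (p0,#)→(p1,1,L)
state=p1 head=-2 tape=_[0]11#01100   (p1,0)→(p2,_,R)
state=p2 head=-1 tape=__[1]1#01100   (p2,1)→(p1,0,R)
state=p1 head=0 tape=__0[1]#01100   (p1,1)→(p2,1,L)
state=p2 head=-1 tape=__[0]1#01100   (p2,0)→(p2,_,L)
state=p2 head=-2 tape=_[_]_1#01100   (p2,_)→(p0,0,R)
state=p0 head=-1 tape=_0[_]1#01100   (p0,_)→(p0,#,L)
state=p0 head=-2 tape=_[0]#1#01100   (p0,0)→(p0,1,R)
state=p0 head=-1 tape=_1[#]1#01100   (p0,#)→(p1,1,L)
state=p1 head=-2 tape=_[1]11#01100   (p1,1)→(p2,1,L)
state=p2 head=-3 tape=[_]111#01100   (p2,_)→(p0,0,R)
state=p0 head=-2 tape=0[1]11#01100
M halts after 14 transitions.

14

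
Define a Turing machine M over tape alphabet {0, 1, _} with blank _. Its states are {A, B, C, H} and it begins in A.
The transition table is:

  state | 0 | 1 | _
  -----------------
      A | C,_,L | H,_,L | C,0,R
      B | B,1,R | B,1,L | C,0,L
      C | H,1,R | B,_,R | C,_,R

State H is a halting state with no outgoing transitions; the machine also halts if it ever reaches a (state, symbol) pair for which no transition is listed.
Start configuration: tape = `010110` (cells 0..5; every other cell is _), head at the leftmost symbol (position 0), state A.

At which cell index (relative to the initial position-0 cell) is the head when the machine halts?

2

state=A head=0 tape=_[0]10110   (A,0)→(C,_,L)
state=C head=-1 tape=[_]_10110   (C,_)→(C,_,R)
state=C head=0 tape=_[_]10110   (C,_)→(C,_,R)
state=C head=1 tape=__[1]0110   (C,1)→(B,_,R)
state=B head=2 tape=___[0]110   (B,0)→(B,1,R)
state=B head=3 tape=___1[1]10   (B,1)→(B,1,L)
state=B head=2 tape=___[1]110   (B,1)→(B,1,L)
state=B head=1 tape=__[_]1110   (B,_)→(C,0,L)
state=C head=0 tape=_[_]01110   (C,_)→(C,_,R)
state=C head=1 tape=__[0]1110   (C,0)→(H,1,R)
state=H head=2 tape=__1[1]110
At halt the head is at cell 2.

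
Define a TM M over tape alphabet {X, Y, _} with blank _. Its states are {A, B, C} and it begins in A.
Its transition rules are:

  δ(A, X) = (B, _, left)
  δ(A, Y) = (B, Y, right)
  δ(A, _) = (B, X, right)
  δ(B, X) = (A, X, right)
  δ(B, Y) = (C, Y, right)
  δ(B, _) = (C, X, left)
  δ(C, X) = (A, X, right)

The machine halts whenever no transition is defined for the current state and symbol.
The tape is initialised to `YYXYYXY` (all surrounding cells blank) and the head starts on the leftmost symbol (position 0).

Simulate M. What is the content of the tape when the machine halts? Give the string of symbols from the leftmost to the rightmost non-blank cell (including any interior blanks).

state=A head=0 tape=[Y]YXYYXY_   (A,Y)→(B,Y,right)
state=B head=1 tape=Y[Y]XYYXY_   (B,Y)→(C,Y,right)
state=C head=2 tape=YY[X]YYXY_   (C,X)→(A,X,right)
state=A head=3 tape=YYX[Y]YXY_   (A,Y)→(B,Y,right)
state=B head=4 tape=YYXY[Y]XY_   (B,Y)→(C,Y,right)
state=C head=5 tape=YYXYY[X]Y_   (C,X)→(A,X,right)
state=A head=6 tape=YYXYYX[Y]_   (A,Y)→(B,Y,right)
state=B head=7 tape=YYXYYXY[_]   (B,_)→(C,X,left)
state=C head=6 tape=YYXYYX[Y]X
The non-blank tape span at halt is YYXYYXYX.

YYXYYXYX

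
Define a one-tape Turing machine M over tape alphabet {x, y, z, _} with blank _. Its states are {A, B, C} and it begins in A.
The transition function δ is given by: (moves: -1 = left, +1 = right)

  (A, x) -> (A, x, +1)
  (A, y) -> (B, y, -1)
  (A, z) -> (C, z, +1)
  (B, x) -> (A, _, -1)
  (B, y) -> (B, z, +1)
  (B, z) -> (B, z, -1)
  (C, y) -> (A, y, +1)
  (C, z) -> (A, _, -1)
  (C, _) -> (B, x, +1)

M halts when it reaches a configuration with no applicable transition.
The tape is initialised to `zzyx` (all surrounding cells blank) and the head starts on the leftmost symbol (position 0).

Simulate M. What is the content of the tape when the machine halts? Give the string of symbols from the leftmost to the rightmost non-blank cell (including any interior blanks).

A | [z]zyx_   read z → write z, move +1, go to C
C | z[z]yx_   read z → write _, move -1, go to A
A | [z]_yx_   read z → write z, move +1, go to C
C | z[_]yx_   read _ → write x, move +1, go to B
B | zx[y]x_   read y → write z, move +1, go to B
B | zxz[x]_   read x → write _, move -1, go to A
A | zx[z]__   read z → write z, move +1, go to C
C | zxz[_]_   read _ → write x, move +1, go to B
B | zxzx[_]
The non-blank tape span at halt is zxzx.

zxzx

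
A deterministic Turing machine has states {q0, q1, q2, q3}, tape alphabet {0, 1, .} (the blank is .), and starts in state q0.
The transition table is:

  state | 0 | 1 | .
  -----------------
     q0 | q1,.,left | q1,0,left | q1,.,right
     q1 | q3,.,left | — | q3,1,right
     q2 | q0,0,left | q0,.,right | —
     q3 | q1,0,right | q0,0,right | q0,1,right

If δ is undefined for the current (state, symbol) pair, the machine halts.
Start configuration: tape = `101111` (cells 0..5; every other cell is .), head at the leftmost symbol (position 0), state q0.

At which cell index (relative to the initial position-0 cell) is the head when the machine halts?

4

state=q0 head=0 tape=.[1]01111   (q0,1)→(q1,0,left)
state=q1 head=-1 tape=[.]001111   (q1,.)→(q3,1,right)
state=q3 head=0 tape=1[0]01111   (q3,0)→(q1,0,right)
state=q1 head=1 tape=10[0]1111   (q1,0)→(q3,.,left)
state=q3 head=0 tape=1[0].1111   (q3,0)→(q1,0,right)
state=q1 head=1 tape=10[.]1111   (q1,.)→(q3,1,right)
state=q3 head=2 tape=101[1]111   (q3,1)→(q0,0,right)
state=q0 head=3 tape=1010[1]11   (q0,1)→(q1,0,left)
state=q1 head=2 tape=101[0]011   (q1,0)→(q3,.,left)
state=q3 head=1 tape=10[1].011   (q3,1)→(q0,0,right)
state=q0 head=2 tape=100[.]011   (q0,.)→(q1,.,right)
state=q1 head=3 tape=100.[0]11   (q1,0)→(q3,.,left)
state=q3 head=2 tape=100[.].11   (q3,.)→(q0,1,right)
state=q0 head=3 tape=1001[.]11   (q0,.)→(q1,.,right)
state=q1 head=4 tape=1001.[1]1
At halt the head is at cell 4.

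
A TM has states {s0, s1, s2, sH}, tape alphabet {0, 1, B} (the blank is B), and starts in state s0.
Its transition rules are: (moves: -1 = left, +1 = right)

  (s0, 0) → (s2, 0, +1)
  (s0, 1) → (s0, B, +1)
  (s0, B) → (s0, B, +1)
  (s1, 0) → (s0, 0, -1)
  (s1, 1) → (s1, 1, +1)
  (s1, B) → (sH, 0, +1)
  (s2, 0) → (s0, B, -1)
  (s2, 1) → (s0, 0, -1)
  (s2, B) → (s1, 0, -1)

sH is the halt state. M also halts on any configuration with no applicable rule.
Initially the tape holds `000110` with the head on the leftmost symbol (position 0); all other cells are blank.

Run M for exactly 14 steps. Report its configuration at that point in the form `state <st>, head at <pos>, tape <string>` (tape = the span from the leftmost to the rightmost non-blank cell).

state s0, head at 0, tape 0B0110

state=s0 head=0 tape=B[0]00110   (s0,0)→(s2,0,+1)
state=s2 head=1 tape=B0[0]0110   (s2,0)→(s0,B,-1)
state=s0 head=0 tape=B[0]B0110   (s0,0)→(s2,0,+1)
state=s2 head=1 tape=B0[B]0110   (s2,B)→(s1,0,-1)
state=s1 head=0 tape=B[0]00110   (s1,0)→(s0,0,-1)
state=s0 head=-1 tape=[B]000110   (s0,B)→(s0,B,+1)
state=s0 head=0 tape=B[0]00110   (s0,0)→(s2,0,+1)
state=s2 head=1 tape=B0[0]0110   (s2,0)→(s0,B,-1)
state=s0 head=0 tape=B[0]B0110   (s0,0)→(s2,0,+1)
state=s2 head=1 tape=B0[B]0110   (s2,B)→(s1,0,-1)
state=s1 head=0 tape=B[0]00110   (s1,0)→(s0,0,-1)
state=s0 head=-1 tape=[B]000110   (s0,B)→(s0,B,+1)
state=s0 head=0 tape=B[0]00110   (s0,0)→(s2,0,+1)
state=s2 head=1 tape=B0[0]0110   (s2,0)→(s0,B,-1)
state=s0 head=0 tape=B[0]B0110
After 14 steps: state s0, head at 0, tape 0B0110.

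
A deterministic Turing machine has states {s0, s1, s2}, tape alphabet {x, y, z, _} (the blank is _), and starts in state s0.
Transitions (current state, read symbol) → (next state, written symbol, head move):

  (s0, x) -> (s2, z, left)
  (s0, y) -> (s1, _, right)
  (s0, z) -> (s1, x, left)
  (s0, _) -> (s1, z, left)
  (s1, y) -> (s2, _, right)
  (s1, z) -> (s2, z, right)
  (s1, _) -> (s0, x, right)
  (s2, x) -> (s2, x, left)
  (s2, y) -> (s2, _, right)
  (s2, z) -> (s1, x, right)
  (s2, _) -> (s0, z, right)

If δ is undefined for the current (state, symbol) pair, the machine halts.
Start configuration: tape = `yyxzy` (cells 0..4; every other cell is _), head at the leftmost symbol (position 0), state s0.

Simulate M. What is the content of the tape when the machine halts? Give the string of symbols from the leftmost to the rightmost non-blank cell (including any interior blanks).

s0 | [y]yxzy____   read y → write _, move right, go to s1
s1 | _[y]xzy____   read y → write _, move right, go to s2
s2 | __[x]zy____   read x → write x, move left, go to s2
s2 | _[_]xzy____   read _ → write z, move right, go to s0
s0 | _z[x]zy____   read x → write z, move left, go to s2
s2 | _[z]zzy____   read z → write x, move right, go to s1
s1 | _x[z]zy____   read z → write z, move right, go to s2
s2 | _xz[z]y____   read z → write x, move right, go to s1
s1 | _xzx[y]____   read y → write _, move right, go to s2
s2 | _xzx_[_]___   read _ → write z, move right, go to s0
s0 | _xzx_z[_]__   read _ → write z, move left, go to s1
s1 | _xzx_[z]z__   read z → write z, move right, go to s2
s2 | _xzx_z[z]__   read z → write x, move right, go to s1
s1 | _xzx_zx[_]_   read _ → write x, move right, go to s0
s0 | _xzx_zxx[_]   read _ → write z, move left, go to s1
s1 | _xzx_zx[x]z
The non-blank tape span at halt is xzx_zxxz.

xzx_zxxz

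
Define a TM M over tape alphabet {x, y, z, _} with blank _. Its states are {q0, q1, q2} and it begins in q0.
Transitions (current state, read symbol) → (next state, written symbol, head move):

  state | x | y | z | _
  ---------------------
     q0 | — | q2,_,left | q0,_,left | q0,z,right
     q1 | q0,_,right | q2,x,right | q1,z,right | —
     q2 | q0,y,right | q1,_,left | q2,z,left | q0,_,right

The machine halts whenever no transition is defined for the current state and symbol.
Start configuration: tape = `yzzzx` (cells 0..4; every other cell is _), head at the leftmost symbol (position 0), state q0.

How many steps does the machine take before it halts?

30

q0 | ___[y]zzzx   read y → write _, move left, go to q2
q2 | __[_]_zzzx   read _ → write _, move right, go to q0
q0 | ___[_]zzzx   read _ → write z, move right, go to q0
q0 | ___z[z]zzx   read z → write _, move left, go to q0
q0 | ___[z]_zzx   read z → write _, move left, go to q0
q0 | __[_]__zzx   read _ → write z, move right, go to q0
q0 | __z[_]_zzx   read _ → write z, move right, go to q0
q0 | __zz[_]zzx   read _ → write z, move right, go to q0
q0 | __zzz[z]zx   read z → write _, move left, go to q0
q0 | __zz[z]_zx   read z → write _, move left, go to q0
q0 | __z[z]__zx   read z → write _, move left, go to q0
q0 | __[z]___zx   read z → write _, move left, go to q0
q0 | _[_]____zx   read _ → write z, move right, go to q0
q0 | _z[_]___zx   read _ → write z, move right, go to q0
q0 | _zz[_]__zx   read _ → write z, move right, go to q0
q0 | _zzz[_]_zx   read _ → write z, move right, go to q0
q0 | _zzzz[_]zx   read _ → write z, move right, go to q0
q0 | _zzzzz[z]x   read z → write _, move left, go to q0
q0 | _zzzz[z]_x   read z → write _, move left, go to q0
q0 | _zzz[z]__x   read z → write _, move left, go to q0
q0 | _zz[z]___x   read z → write _, move left, go to q0
q0 | _z[z]____x   read z → write _, move left, go to q0
q0 | _[z]_____x   read z → write _, move left, go to q0
q0 | [_]______x   read _ → write z, move right, go to q0
q0 | z[_]_____x   read _ → write z, move right, go to q0
q0 | zz[_]____x   read _ → write z, move right, go to q0
q0 | zzz[_]___x   read _ → write z, move right, go to q0
q0 | zzzz[_]__x   read _ → write z, move right, go to q0
q0 | zzzzz[_]_x   read _ → write z, move right, go to q0
q0 | zzzzzz[_]x   read _ → write z, move right, go to q0
q0 | zzzzzzz[x]
M halts after 30 transitions.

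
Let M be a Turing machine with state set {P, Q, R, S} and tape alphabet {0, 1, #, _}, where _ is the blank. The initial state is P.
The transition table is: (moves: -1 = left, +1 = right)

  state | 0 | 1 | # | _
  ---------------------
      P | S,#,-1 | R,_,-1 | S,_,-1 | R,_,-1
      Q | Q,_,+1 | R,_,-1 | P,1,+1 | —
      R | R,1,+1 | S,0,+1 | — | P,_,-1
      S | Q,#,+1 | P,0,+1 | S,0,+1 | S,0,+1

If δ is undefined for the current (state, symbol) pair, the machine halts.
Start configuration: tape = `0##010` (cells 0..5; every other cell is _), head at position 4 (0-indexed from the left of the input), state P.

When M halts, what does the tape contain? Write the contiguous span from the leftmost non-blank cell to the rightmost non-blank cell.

0##__0

P | 0##0[1]0   read 1 → write _, move -1, go to R
R | 0##[0]_0   read 0 → write 1, move +1, go to R
R | 0##1[_]0   read _ → write _, move -1, go to P
P | 0##[1]_0   read 1 → write _, move -1, go to R
R | 0#[#]__0
The non-blank tape span at halt is 0##__0.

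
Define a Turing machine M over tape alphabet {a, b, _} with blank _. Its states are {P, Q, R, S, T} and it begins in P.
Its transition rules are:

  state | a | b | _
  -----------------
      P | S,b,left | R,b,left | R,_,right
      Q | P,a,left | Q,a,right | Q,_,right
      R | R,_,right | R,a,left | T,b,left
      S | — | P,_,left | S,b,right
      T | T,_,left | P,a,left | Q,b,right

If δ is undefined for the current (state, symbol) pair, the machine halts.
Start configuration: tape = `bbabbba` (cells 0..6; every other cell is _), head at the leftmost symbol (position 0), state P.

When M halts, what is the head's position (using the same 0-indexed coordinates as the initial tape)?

0

P | __[b]babbba   read b → write b, move left, go to R
R | _[_]bbabbba   read _ → write b, move left, go to T
T | [_]bbbabbba   read _ → write b, move right, go to Q
Q | b[b]bbabbba   read b → write a, move right, go to Q
Q | ba[b]babbba   read b → write a, move right, go to Q
Q | baa[b]abbba   read b → write a, move right, go to Q
Q | baaa[a]bbba   read a → write a, move left, go to P
P | baa[a]abbba   read a → write b, move left, go to S
S | ba[a]babbba
At halt the head is at cell 0.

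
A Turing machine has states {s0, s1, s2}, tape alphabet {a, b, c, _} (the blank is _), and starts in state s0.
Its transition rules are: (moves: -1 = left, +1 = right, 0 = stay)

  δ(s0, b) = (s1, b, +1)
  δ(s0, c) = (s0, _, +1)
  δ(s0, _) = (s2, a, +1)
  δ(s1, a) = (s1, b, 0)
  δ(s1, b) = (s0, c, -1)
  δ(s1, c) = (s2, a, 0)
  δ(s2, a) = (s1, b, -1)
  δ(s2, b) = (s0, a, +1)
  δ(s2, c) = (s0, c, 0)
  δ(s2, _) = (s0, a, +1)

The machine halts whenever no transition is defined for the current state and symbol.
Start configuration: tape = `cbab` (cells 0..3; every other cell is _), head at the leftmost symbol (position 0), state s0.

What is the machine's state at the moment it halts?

s0 | [c]bab_   read c → write _, move +1, go to s0
s0 | _[b]ab_   read b → write b, move +1, go to s1
s1 | _b[a]b_   read a → write b, move 0, go to s1
s1 | _b[b]b_   read b → write c, move -1, go to s0
s0 | _[b]cb_   read b → write b, move +1, go to s1
s1 | _b[c]b_   read c → write a, move 0, go to s2
s2 | _b[a]b_   read a → write b, move -1, go to s1
s1 | _[b]bb_   read b → write c, move -1, go to s0
s0 | [_]cbb_   read _ → write a, move +1, go to s2
s2 | a[c]bb_   read c → write c, move 0, go to s0
s0 | a[c]bb_   read c → write _, move +1, go to s0
s0 | a_[b]b_   read b → write b, move +1, go to s1
s1 | a_b[b]_   read b → write c, move -1, go to s0
s0 | a_[b]c_   read b → write b, move +1, go to s1
s1 | a_b[c]_   read c → write a, move 0, go to s2
s2 | a_b[a]_   read a → write b, move -1, go to s1
s1 | a_[b]b_   read b → write c, move -1, go to s0
s0 | a[_]cb_   read _ → write a, move +1, go to s2
s2 | aa[c]b_   read c → write c, move 0, go to s0
s0 | aa[c]b_   read c → write _, move +1, go to s0
s0 | aa_[b]_   read b → write b, move +1, go to s1
s1 | aa_b[_]
No transition is defined for (s1, _); M halts in state s1.

s1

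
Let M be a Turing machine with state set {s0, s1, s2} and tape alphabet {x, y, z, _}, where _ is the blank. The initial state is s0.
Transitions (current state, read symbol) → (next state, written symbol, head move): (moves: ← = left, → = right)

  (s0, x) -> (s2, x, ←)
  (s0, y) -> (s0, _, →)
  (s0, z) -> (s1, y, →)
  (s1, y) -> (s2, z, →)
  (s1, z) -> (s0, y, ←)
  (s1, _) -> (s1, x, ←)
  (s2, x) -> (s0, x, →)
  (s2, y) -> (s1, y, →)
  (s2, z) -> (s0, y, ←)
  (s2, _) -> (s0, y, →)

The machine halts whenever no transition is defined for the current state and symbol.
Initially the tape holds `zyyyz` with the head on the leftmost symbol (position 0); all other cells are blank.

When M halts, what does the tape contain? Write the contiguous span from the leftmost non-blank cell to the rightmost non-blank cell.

yzyyzy

state=s0 head=0 tape=[z]yyyz__   (s0,z)→(s1,y,→)
state=s1 head=1 tape=y[y]yyz__   (s1,y)→(s2,z,→)
state=s2 head=2 tape=yz[y]yz__   (s2,y)→(s1,y,→)
state=s1 head=3 tape=yzy[y]z__   (s1,y)→(s2,z,→)
state=s2 head=4 tape=yzyz[z]__   (s2,z)→(s0,y,←)
state=s0 head=3 tape=yzy[z]y__   (s0,z)→(s1,y,→)
state=s1 head=4 tape=yzyy[y]__   (s1,y)→(s2,z,→)
state=s2 head=5 tape=yzyyz[_]_   (s2,_)→(s0,y,→)
state=s0 head=6 tape=yzyyzy[_]
The non-blank tape span at halt is yzyyzy.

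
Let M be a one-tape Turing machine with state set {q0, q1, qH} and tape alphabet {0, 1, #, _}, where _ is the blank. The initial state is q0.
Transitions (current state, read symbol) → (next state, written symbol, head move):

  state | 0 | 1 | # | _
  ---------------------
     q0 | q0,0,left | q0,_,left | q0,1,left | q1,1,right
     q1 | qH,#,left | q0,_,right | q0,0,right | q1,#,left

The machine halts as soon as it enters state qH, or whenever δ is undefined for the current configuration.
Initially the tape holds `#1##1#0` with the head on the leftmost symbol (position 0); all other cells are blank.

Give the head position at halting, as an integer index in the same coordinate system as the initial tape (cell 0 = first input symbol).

5

state=q0 head=0 tape=_[#]1##1#0   (q0,#)→(q0,1,left)
state=q0 head=-1 tape=[_]11##1#0   (q0,_)→(q1,1,right)
state=q1 head=0 tape=1[1]1##1#0   (q1,1)→(q0,_,right)
state=q0 head=1 tape=1_[1]##1#0   (q0,1)→(q0,_,left)
state=q0 head=0 tape=1[_]_##1#0   (q0,_)→(q1,1,right)
state=q1 head=1 tape=11[_]##1#0   (q1,_)→(q1,#,left)
state=q1 head=0 tape=1[1]###1#0   (q1,1)→(q0,_,right)
state=q0 head=1 tape=1_[#]##1#0   (q0,#)→(q0,1,left)
state=q0 head=0 tape=1[_]1##1#0   (q0,_)→(q1,1,right)
state=q1 head=1 tape=11[1]##1#0   (q1,1)→(q0,_,right)
state=q0 head=2 tape=11_[#]#1#0   (q0,#)→(q0,1,left)
state=q0 head=1 tape=11[_]1#1#0   (q0,_)→(q1,1,right)
state=q1 head=2 tape=111[1]#1#0   (q1,1)→(q0,_,right)
state=q0 head=3 tape=111_[#]1#0   (q0,#)→(q0,1,left)
state=q0 head=2 tape=111[_]11#0   (q0,_)→(q1,1,right)
state=q1 head=3 tape=1111[1]1#0   (q1,1)→(q0,_,right)
state=q0 head=4 tape=1111_[1]#0   (q0,1)→(q0,_,left)
state=q0 head=3 tape=1111[_]_#0   (q0,_)→(q1,1,right)
state=q1 head=4 tape=11111[_]#0   (q1,_)→(q1,#,left)
state=q1 head=3 tape=1111[1]##0   (q1,1)→(q0,_,right)
state=q0 head=4 tape=1111_[#]#0   (q0,#)→(q0,1,left)
state=q0 head=3 tape=1111[_]1#0   (q0,_)→(q1,1,right)
state=q1 head=4 tape=11111[1]#0   (q1,1)→(q0,_,right)
state=q0 head=5 tape=11111_[#]0   (q0,#)→(q0,1,left)
state=q0 head=4 tape=11111[_]10   (q0,_)→(q1,1,right)
state=q1 head=5 tape=111111[1]0   (q1,1)→(q0,_,right)
state=q0 head=6 tape=111111_[0]   (q0,0)→(q0,0,left)
state=q0 head=5 tape=111111[_]0   (q0,_)→(q1,1,right)
state=q1 head=6 tape=1111111[0]   (q1,0)→(qH,#,left)
state=qH head=5 tape=111111[1]#
At halt the head is at cell 5.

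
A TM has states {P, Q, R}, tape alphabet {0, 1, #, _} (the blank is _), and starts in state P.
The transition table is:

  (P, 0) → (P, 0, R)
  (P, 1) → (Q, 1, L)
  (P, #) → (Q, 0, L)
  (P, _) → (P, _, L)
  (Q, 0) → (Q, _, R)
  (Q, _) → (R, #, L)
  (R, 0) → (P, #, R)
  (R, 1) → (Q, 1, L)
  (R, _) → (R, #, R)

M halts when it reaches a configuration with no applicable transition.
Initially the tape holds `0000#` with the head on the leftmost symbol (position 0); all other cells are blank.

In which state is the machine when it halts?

R

state=P head=0 tape=[0]000#_   (P,0)→(P,0,R)
state=P head=1 tape=0[0]00#_   (P,0)→(P,0,R)
state=P head=2 tape=00[0]0#_   (P,0)→(P,0,R)
state=P head=3 tape=000[0]#_   (P,0)→(P,0,R)
state=P head=4 tape=0000[#]_   (P,#)→(Q,0,L)
state=Q head=3 tape=000[0]0_   (Q,0)→(Q,_,R)
state=Q head=4 tape=000_[0]_   (Q,0)→(Q,_,R)
state=Q head=5 tape=000__[_]   (Q,_)→(R,#,L)
state=R head=4 tape=000_[_]#   (R,_)→(R,#,R)
state=R head=5 tape=000_#[#]
No transition is defined for (R, #); M halts in state R.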